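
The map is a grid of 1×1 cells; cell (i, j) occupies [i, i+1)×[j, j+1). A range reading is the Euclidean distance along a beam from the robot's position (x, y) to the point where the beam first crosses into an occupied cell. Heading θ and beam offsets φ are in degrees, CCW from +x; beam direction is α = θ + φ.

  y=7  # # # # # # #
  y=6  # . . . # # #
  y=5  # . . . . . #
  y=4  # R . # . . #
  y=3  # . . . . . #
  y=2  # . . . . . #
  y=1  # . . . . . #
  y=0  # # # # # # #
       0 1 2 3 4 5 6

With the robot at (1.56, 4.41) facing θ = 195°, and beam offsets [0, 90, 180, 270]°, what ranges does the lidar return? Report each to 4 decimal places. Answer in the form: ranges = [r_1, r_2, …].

ranges = [0.5798, 3.5303, 1.4908, 2.1637]

beam 1: φ=0°, α=195°
  cosα=-0.9659 sinα=-0.2588 | (1,4) | tMaxX 0.5798 tMaxY 1.5841 | tΔX 1.0353 tΔY 3.8637
    t=0.5798 [x] (0,4) — stop
  → r_1 = 0.5798
beam 2: φ=90°, α=285°
  cosα=0.2588 sinα=-0.9659 | (1,4) | tMaxX 1.7000 tMaxY 0.4245 | tΔX 3.8637 tΔY 1.0353
    t=0.4245 [y] (1,3)
    t=1.4597 [y] (1,2)
    t=1.7000 [x] (2,2)
    t=2.4950 [y] (2,1)
    t=3.5303 [y] (2,0) — stop
  → r_2 = 3.5303
beam 3: φ=180°, α=15°
  cosα=0.9659 sinα=0.2588 | (1,4) | tMaxX 0.4555 tMaxY 2.2796 | tΔX 1.0353 tΔY 3.8637
    t=0.4555 [x] (2,4)
    t=1.4908 [x] (3,4) — stop
  → r_3 = 1.4908
beam 4: φ=270°, α=105°
  cosα=-0.2588 sinα=0.9659 | (1,4) | tMaxX 2.1637 tMaxY 0.6108 | tΔX 3.8637 tΔY 1.0353
    t=0.6108 [y] (1,5)
    t=1.6461 [y] (1,6)
    t=2.1637 [x] (0,6) — stop
  → r_4 = 2.1637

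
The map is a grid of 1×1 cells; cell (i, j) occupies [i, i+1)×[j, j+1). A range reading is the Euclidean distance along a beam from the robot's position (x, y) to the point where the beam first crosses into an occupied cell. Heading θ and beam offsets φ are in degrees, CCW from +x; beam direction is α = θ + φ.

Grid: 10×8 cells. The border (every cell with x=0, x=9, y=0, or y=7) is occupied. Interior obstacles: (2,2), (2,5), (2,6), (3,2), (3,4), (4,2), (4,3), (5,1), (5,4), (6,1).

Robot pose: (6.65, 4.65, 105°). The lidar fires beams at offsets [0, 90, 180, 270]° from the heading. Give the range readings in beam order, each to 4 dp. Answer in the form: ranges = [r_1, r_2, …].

beam 1: φ=0°, α=105°
  d=(-0.2588,0.9659)  start (6,4)  tX=2.5114 tY=0.3623  stride 1/|dx|=3.8637 1/|dy|=1.0353
    cross y-line → (6,5), t=0.3623
    cross y-line → (6,6), t=1.3976
    cross y-line → (6,7), t=2.4329 (wall)
  → r_1 = 2.4329
beam 2: φ=90°, α=195°
  d=(-0.9659,-0.2588)  start (6,4)  tX=0.6729 tY=2.5114  stride 1/|dx|=1.0353 1/|dy|=3.8637
    cross x-line → (5,4), t=0.6729 (wall)
  → r_2 = 0.6729
beam 3: φ=180°, α=285°
  d=(0.2588,-0.9659)  start (6,4)  tX=1.3523 tY=0.6729  stride 1/|dx|=3.8637 1/|dy|=1.0353
    cross y-line → (6,3), t=0.6729
    cross x-line → (7,3), t=1.3523
    cross y-line → (7,2), t=1.7082
    cross y-line → (7,1), t=2.7435
    cross y-line → (7,0), t=3.7788 (wall)
  → r_3 = 3.7788
beam 4: φ=270°, α=15°
  d=(0.9659,0.2588)  start (6,4)  tX=0.3623 tY=1.3523  stride 1/|dx|=1.0353 1/|dy|=3.8637
    cross x-line → (7,4), t=0.3623
    cross y-line → (7,5), t=1.3523
    cross x-line → (8,5), t=1.3976
    cross x-line → (9,5), t=2.4329 (wall)
  → r_4 = 2.4329

ranges = [2.4329, 0.6729, 3.7788, 2.4329]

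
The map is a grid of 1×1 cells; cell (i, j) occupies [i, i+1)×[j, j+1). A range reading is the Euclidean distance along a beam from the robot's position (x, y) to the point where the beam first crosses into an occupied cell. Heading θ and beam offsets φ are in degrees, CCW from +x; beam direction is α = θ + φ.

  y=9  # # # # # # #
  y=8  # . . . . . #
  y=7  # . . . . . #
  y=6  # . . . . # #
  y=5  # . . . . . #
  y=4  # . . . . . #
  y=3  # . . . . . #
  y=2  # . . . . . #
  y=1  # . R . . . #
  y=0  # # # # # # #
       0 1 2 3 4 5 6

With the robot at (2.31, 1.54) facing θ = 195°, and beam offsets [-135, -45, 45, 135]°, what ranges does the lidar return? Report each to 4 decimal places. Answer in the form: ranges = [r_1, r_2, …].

ranges = [5.3800, 1.5127, 0.6235, 1.0800]

beam 1: φ=-135°, α=60°
  direction (0.5000, 0.8660); cell (2,1); t to first gridline: x 1.3800, y 0.5312 (then +2.0000 / +1.1547)
    (2,2) via y @ 0.5312
    (3,2) via x @ 1.3800
    (3,3) via y @ 1.6859
    (3,4) via y @ 2.8406
    (4,4) via x @ 3.3800
    (4,5) via y @ 3.9953
    (4,6) via y @ 5.1500
    (5,6) via x @ 5.3800  # hit
  → r_1 = 5.3800
beam 2: φ=-45°, α=150°
  direction (-0.8660, 0.5000); cell (2,1); t to first gridline: x 0.3580, y 0.9200 (then +1.1547 / +2.0000)
    (1,1) via x @ 0.3580
    (1,2) via y @ 0.9200
    (0,2) via x @ 1.5127  # hit
  → r_2 = 1.5127
beam 3: φ=45°, α=240°
  direction (-0.5000, -0.8660); cell (2,1); t to first gridline: x 0.6200, y 0.6235 (then +2.0000 / +1.1547)
    (1,1) via x @ 0.6200
    (1,0) via y @ 0.6235  # hit
  → r_3 = 0.6235
beam 4: φ=135°, α=330°
  direction (0.8660, -0.5000); cell (2,1); t to first gridline: x 0.7967, y 1.0800 (then +1.1547 / +2.0000)
    (3,1) via x @ 0.7967
    (3,0) via y @ 1.0800  # hit
  → r_4 = 1.0800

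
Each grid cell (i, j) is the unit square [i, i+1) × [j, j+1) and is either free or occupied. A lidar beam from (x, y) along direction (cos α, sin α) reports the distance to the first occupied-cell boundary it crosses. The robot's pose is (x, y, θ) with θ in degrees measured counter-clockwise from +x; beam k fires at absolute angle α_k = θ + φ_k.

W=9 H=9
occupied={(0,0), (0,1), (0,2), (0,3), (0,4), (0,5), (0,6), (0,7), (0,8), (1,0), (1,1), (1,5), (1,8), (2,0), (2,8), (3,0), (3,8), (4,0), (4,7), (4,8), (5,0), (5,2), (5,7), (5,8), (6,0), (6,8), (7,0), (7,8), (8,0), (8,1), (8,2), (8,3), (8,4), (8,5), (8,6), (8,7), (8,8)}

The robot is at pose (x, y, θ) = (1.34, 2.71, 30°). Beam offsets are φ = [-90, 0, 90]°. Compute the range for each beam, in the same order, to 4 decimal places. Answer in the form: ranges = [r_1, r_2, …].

beam 1: φ=-90°, α=300°
  cosα=0.5000 sinα=-0.8660 | (1,2) | tMaxX 1.3200 tMaxY 0.8198 | tΔX 2.0000 tΔY 1.1547
    t=0.8198 [y] (1,1) — stop
  → r_1 = 0.8198
beam 2: φ=0°, α=30°
  cosα=0.8660 sinα=0.5000 | (1,2) | tMaxX 0.7621 tMaxY 0.5800 | tΔX 1.1547 tΔY 2.0000
    t=0.5800 [y] (1,3)
    t=0.7621 [x] (2,3)
    t=1.9168 [x] (3,3)
    t=2.5800 [y] (3,4)
    t=3.0715 [x] (4,4)
    t=4.2262 [x] (5,4)
    t=4.5800 [y] (5,5)
    t=5.3809 [x] (6,5)
    t=6.5356 [x] (7,5)
    t=6.5800 [y] (7,6)
    t=7.6903 [x] (8,6) — stop
  → r_2 = 7.6903
beam 3: φ=90°, α=120°
  cosα=-0.5000 sinα=0.8660 | (1,2) | tMaxX 0.6800 tMaxY 0.3349 | tΔX 2.0000 tΔY 1.1547
    t=0.3349 [y] (1,3)
    t=0.6800 [x] (0,3) — stop
  → r_3 = 0.6800

ranges = [0.8198, 7.6903, 0.6800]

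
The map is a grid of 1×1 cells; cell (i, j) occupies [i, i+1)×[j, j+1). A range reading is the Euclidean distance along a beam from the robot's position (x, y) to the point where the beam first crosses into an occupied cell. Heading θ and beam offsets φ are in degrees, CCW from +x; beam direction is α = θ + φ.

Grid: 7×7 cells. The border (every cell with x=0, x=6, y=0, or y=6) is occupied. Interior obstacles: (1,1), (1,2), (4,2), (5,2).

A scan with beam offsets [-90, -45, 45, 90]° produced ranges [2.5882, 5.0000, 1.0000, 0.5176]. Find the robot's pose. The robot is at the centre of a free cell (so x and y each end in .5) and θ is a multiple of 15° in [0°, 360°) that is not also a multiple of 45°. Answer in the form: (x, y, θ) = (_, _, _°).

Enumerate (i+0.5, j+0.5, θ) over the 21 free cells and 16 admissible headings. For each, cast all 4 beams and compare to the given ranges.
  (4.5, 3.5, 15°): beam 1 = 0.5176 ≠ 2.5882 ✗
  (2.5, 5.5, 345°): beam 2 = 3.0000 ≠ 5.0000 ✗
  (3.5, 1.5, 165°): beam 1 = 4.6587 ≠ 2.5882 ✗
  (1.5, 3.5, 240°): beam 1 = 0.5774 ≠ 2.5882 ✗
  …
  (1.5, 3.5, 75°): r_1=2.5882, r_2=5.0000, r_3=1.0000, r_4=0.5176 — all match ✓
Only this pose fits every beam.

(x, y, θ) = (1.5, 3.5, 75°)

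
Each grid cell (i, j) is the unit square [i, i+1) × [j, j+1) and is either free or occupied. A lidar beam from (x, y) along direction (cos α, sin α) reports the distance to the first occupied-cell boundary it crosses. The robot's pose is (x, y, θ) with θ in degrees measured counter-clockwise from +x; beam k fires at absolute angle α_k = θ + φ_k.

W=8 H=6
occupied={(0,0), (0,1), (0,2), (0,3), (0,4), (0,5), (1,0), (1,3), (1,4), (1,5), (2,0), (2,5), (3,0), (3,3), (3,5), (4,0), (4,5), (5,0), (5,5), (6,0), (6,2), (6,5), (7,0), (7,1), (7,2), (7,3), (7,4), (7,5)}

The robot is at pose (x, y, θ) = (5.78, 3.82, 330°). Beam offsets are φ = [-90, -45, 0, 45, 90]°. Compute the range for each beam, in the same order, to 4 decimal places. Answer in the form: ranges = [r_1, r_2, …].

ranges = [3.2563, 0.8500, 1.4087, 1.2630, 1.3625]

beam 1: φ=-90°, α=240°
  dir = (cos 240°, sin 240°) = (-0.5000, -0.8660); from cell (5,3)
  next x-line at t=1.5600, next y-line at t=0.9469; Δt_x=2.0000, Δt_y=1.1547
    y: enter (5,2) at t=0.9469
    x: enter (4,2) at t=1.5600
    y: enter (4,1) at t=2.1016
    y: enter (4,0) at t=3.2563 ← occupied
  → r_1 = 3.2563
beam 2: φ=-45°, α=285°
  dir = (cos 285°, sin 285°) = (0.2588, -0.9659); from cell (5,3)
  next x-line at t=0.8500, next y-line at t=0.8489; Δt_x=3.8637, Δt_y=1.0353
    y: enter (5,2) at t=0.8489
    x: enter (6,2) at t=0.8500 ← occupied
  → r_2 = 0.8500
beam 3: φ=0°, α=330°
  dir = (cos 330°, sin 330°) = (0.8660, -0.5000); from cell (5,3)
  next x-line at t=0.2540, next y-line at t=1.6400; Δt_x=1.1547, Δt_y=2.0000
    x: enter (6,3) at t=0.2540
    x: enter (7,3) at t=1.4087 ← occupied
  → r_3 = 1.4087
beam 4: φ=45°, α=15°
  dir = (cos 15°, sin 15°) = (0.9659, 0.2588); from cell (5,3)
  next x-line at t=0.2278, next y-line at t=0.6955; Δt_x=1.0353, Δt_y=3.8637
    x: enter (6,3) at t=0.2278
    y: enter (6,4) at t=0.6955
    x: enter (7,4) at t=1.2630 ← occupied
  → r_4 = 1.2630
beam 5: φ=90°, α=60°
  dir = (cos 60°, sin 60°) = (0.5000, 0.8660); from cell (5,3)
  next x-line at t=0.4400, next y-line at t=0.2078; Δt_x=2.0000, Δt_y=1.1547
    y: enter (5,4) at t=0.2078
    x: enter (6,4) at t=0.4400
    y: enter (6,5) at t=1.3625 ← occupied
  → r_5 = 1.3625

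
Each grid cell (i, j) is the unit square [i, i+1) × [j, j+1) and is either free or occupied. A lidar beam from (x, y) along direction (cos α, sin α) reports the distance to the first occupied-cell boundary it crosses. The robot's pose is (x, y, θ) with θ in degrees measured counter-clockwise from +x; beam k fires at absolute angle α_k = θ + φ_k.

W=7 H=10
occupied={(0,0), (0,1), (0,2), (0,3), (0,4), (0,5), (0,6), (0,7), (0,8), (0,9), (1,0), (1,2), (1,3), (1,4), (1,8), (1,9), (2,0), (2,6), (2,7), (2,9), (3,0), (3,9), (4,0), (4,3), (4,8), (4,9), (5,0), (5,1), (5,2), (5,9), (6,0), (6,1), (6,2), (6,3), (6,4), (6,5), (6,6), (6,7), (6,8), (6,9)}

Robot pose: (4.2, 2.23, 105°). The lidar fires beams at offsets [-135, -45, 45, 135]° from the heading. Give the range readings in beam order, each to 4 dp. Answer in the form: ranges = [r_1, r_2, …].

beam 1: φ=-135°, α=330°
  d=(0.8660,-0.5000)  start (4,2)  tX=0.9238 tY=0.4600  stride 1/|dx|=1.1547 1/|dy|=2.0000
    cross y-line → (4,1), t=0.4600
    cross x-line → (5,1), t=0.9238 (wall)
  → r_1 = 0.9238
beam 2: φ=-45°, α=60°
  d=(0.5000,0.8660)  start (4,2)  tX=1.6000 tY=0.8891  stride 1/|dx|=2.0000 1/|dy|=1.1547
    cross y-line → (4,3), t=0.8891 (wall)
  → r_2 = 0.8891
beam 3: φ=45°, α=150°
  d=(-0.8660,0.5000)  start (4,2)  tX=0.2309 tY=1.5400  stride 1/|dx|=1.1547 1/|dy|=2.0000
    cross x-line → (3,2), t=0.2309
    cross x-line → (2,2), t=1.3856
    cross y-line → (2,3), t=1.5400
    cross x-line → (1,3), t=2.5403 (wall)
  → r_3 = 2.5403
beam 4: φ=135°, α=240°
  d=(-0.5000,-0.8660)  start (4,2)  tX=0.4000 tY=0.2656  stride 1/|dx|=2.0000 1/|dy|=1.1547
    cross y-line → (4,1), t=0.2656
    cross x-line → (3,1), t=0.4000
    cross y-line → (3,0), t=1.4203 (wall)
  → r_4 = 1.4203

ranges = [0.9238, 0.8891, 2.5403, 1.4203]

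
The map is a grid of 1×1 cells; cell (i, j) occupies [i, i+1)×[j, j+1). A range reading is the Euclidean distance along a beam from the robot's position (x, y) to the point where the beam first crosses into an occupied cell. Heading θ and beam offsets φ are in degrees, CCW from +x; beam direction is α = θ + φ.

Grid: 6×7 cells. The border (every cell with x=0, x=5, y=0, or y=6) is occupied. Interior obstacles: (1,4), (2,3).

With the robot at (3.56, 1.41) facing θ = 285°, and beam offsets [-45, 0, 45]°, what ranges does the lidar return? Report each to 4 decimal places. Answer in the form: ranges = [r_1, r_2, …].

beam 1: φ=-45°, α=240°
  direction (-0.5000, -0.8660); cell (3,1); t to first gridline: x 1.1200, y 0.4734 (then +2.0000 / +1.1547)
    (3,0) via y @ 0.4734  # hit
  → r_1 = 0.4734
beam 2: φ=0°, α=285°
  direction (0.2588, -0.9659); cell (3,1); t to first gridline: x 1.7000, y 0.4245 (then +3.8637 / +1.0353)
    (3,0) via y @ 0.4245  # hit
  → r_2 = 0.4245
beam 3: φ=45°, α=330°
  direction (0.8660, -0.5000); cell (3,1); t to first gridline: x 0.5081, y 0.8200 (then +1.1547 / +2.0000)
    (4,1) via x @ 0.5081
    (4,0) via y @ 0.8200  # hit
  → r_3 = 0.8200

ranges = [0.4734, 0.4245, 0.8200]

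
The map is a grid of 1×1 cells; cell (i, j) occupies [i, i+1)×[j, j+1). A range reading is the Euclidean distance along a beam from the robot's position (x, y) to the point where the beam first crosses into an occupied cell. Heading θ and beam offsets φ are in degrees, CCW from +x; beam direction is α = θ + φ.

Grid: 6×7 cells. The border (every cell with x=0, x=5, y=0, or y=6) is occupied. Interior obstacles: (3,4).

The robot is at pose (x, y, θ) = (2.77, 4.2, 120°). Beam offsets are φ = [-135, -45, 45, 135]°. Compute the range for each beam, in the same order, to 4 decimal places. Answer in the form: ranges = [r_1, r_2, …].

ranges = [0.2381, 1.8635, 1.8324, 3.3129]

beam 1: φ=-135°, α=345°
  direction (0.9659, -0.2588); cell (2,4); t to first gridline: x 0.2381, y 0.7727 (then +1.0353 / +3.8637)
    (3,4) via x @ 0.2381  # hit
  → r_1 = 0.2381
beam 2: φ=-45°, α=75°
  direction (0.2588, 0.9659); cell (2,4); t to first gridline: x 0.8887, y 0.8282 (then +3.8637 / +1.0353)
    (2,5) via y @ 0.8282
    (3,5) via x @ 0.8887
    (3,6) via y @ 1.8635  # hit
  → r_2 = 1.8635
beam 3: φ=45°, α=165°
  direction (-0.9659, 0.2588); cell (2,4); t to first gridline: x 0.7972, y 3.0910 (then +1.0353 / +3.8637)
    (1,4) via x @ 0.7972
    (0,4) via x @ 1.8324  # hit
  → r_3 = 1.8324
beam 4: φ=135°, α=255°
  direction (-0.2588, -0.9659); cell (2,4); t to first gridline: x 2.9751, y 0.2071 (then +3.8637 / +1.0353)
    (2,3) via y @ 0.2071
    (2,2) via y @ 1.2423
    (2,1) via y @ 2.2776
    (1,1) via x @ 2.9751
    (1,0) via y @ 3.3129  # hit
  → r_4 = 3.3129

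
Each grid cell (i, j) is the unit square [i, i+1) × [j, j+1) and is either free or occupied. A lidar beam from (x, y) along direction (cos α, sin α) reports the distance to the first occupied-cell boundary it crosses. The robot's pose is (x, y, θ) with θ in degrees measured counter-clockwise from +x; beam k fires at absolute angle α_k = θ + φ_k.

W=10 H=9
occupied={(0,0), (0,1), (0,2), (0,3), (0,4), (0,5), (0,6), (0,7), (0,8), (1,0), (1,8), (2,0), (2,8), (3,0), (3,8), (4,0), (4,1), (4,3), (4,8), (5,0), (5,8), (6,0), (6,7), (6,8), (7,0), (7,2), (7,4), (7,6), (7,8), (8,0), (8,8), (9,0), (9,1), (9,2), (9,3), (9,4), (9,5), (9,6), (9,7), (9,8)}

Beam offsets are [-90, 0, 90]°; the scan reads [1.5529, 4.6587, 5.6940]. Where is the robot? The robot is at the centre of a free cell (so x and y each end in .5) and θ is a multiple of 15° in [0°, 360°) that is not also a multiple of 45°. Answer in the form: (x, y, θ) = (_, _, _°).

The pose lattice has 50·16 = 800 candidates. Test each by forward raycasting.
  (7.5, 5.5, 240°): beam 1 = 5.0000 ≠ 1.5529 ✗
  (3.5, 2.5, 165°): beam 1 = 5.6940 ≠ 1.5529 ✗
  (3.5, 6.5, 75°): beam 1 = 5.6940 ≠ 1.5529 ✗
  (5.5, 4.5, 345°): beam 1 = 2.5882 ≠ 1.5529 ✗
  (5.5, 2.5, 165°): beam 1 = 4.6587 ≠ 1.5529 ✗
  …
  (5.5, 6.5, 195°): r_1=1.5529, r_2=4.6587, r_3=5.6940 — all match ✓
No second candidate reproduces the full scan.

(x, y, θ) = (5.5, 6.5, 195°)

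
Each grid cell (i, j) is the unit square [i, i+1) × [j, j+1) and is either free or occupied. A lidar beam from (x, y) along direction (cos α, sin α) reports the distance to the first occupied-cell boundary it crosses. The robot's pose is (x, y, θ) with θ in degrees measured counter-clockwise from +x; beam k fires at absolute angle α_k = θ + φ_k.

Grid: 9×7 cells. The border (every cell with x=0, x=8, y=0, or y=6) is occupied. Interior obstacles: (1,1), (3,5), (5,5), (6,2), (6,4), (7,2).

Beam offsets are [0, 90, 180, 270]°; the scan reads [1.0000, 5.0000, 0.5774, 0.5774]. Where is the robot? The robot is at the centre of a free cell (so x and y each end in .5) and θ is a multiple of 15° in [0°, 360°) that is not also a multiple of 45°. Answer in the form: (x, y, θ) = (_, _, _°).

(x, y, θ) = (2.5, 1.5, 330°)

Candidates: 29 free-cell centres × 16 headings = 464 poses. Raycast each; keep the one whose scan matches to 4 dp.
  (4.5, 4.5, 240°): beam 1 = 4.0415 ≠ 1.0000 ✗
  (4.5, 5.5, 330°): beam 1 = 0.5774 ≠ 1.0000 ✗
  (4.5, 3.5, 105°): beam 1 = 1.9319 ≠ 1.0000 ✗
  (1.5, 3.5, 15°): beam 1 = 4.6587 ≠ 1.0000 ✗
  …
  (2.5, 1.5, 330°): r_1=1.0000, r_2=5.0000, r_3=0.5774, r_4=0.5774 — all match ✓
Only this pose fits every beam.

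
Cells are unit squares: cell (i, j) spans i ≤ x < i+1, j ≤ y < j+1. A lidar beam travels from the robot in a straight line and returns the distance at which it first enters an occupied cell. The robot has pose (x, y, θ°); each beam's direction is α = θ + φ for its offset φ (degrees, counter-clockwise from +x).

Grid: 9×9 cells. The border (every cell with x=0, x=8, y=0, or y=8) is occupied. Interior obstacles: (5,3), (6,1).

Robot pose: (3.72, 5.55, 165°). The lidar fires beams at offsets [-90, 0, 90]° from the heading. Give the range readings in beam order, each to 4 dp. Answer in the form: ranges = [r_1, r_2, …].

ranges = [2.5364, 2.8160, 4.7105]

beam 1: φ=-90°, α=75°
  dir = (cos 75°, sin 75°) = (0.2588, 0.9659); from cell (3,5)
  next x-line at t=1.0818, next y-line at t=0.4659; Δt_x=3.8637, Δt_y=1.0353
    y: enter (3,6) at t=0.4659
    x: enter (4,6) at t=1.0818
    y: enter (4,7) at t=1.5012
    y: enter (4,8) at t=2.5364 ← occupied
  → r_1 = 2.5364
beam 2: φ=0°, α=165°
  dir = (cos 165°, sin 165°) = (-0.9659, 0.2588); from cell (3,5)
  next x-line at t=0.7454, next y-line at t=1.7387; Δt_x=1.0353, Δt_y=3.8637
    x: enter (2,5) at t=0.7454
    y: enter (2,6) at t=1.7387
    x: enter (1,6) at t=1.7807
    x: enter (0,6) at t=2.8160 ← occupied
  → r_2 = 2.8160
beam 3: φ=90°, α=255°
  dir = (cos 255°, sin 255°) = (-0.2588, -0.9659); from cell (3,5)
  next x-line at t=2.7819, next y-line at t=0.5694; Δt_x=3.8637, Δt_y=1.0353
    y: enter (3,4) at t=0.5694
    y: enter (3,3) at t=1.6047
    y: enter (3,2) at t=2.6400
    x: enter (2,2) at t=2.7819
    y: enter (2,1) at t=3.6752
    y: enter (2,0) at t=4.7105 ← occupied
  → r_3 = 4.7105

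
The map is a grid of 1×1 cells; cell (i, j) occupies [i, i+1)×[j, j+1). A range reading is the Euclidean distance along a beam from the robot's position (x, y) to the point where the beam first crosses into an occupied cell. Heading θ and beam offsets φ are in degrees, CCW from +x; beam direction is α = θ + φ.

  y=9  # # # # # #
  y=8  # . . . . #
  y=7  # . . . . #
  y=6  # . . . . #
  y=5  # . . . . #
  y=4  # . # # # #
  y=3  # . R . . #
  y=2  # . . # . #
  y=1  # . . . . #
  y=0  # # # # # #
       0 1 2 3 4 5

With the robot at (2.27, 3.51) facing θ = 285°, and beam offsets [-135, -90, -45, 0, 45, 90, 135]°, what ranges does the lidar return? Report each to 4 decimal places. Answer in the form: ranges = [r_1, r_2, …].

ranges = [1.4665, 1.3148, 2.5400, 2.5985, 1.0200, 1.8932, 0.5658]

beam 1: φ=-135°, α=150°
  direction (-0.8660, 0.5000); cell (2,3); t to first gridline: x 0.3118, y 0.9800 (then +1.1547 / +2.0000)
    (1,3) via x @ 0.3118
    (1,4) via y @ 0.9800
    (0,4) via x @ 1.4665  # hit
  → r_1 = 1.4665
beam 2: φ=-90°, α=195°
  direction (-0.9659, -0.2588); cell (2,3); t to first gridline: x 0.2795, y 1.9705 (then +1.0353 / +3.8637)
    (1,3) via x @ 0.2795
    (0,3) via x @ 1.3148  # hit
  → r_2 = 1.3148
beam 3: φ=-45°, α=240°
  direction (-0.5000, -0.8660); cell (2,3); t to first gridline: x 0.5400, y 0.5889 (then +2.0000 / +1.1547)
    (1,3) via x @ 0.5400
    (1,2) via y @ 0.5889
    (1,1) via y @ 1.7436
    (0,1) via x @ 2.5400  # hit
  → r_3 = 2.5400
beam 4: φ=0°, α=285°
  direction (0.2588, -0.9659); cell (2,3); t to first gridline: x 2.8205, y 0.5280 (then +3.8637 / +1.0353)
    (2,2) via y @ 0.5280
    (2,1) via y @ 1.5633
    (2,0) via y @ 2.5985  # hit
  → r_4 = 2.5985
beam 5: φ=45°, α=330°
  direction (0.8660, -0.5000); cell (2,3); t to first gridline: x 0.8429, y 1.0200 (then +1.1547 / +2.0000)
    (3,3) via x @ 0.8429
    (3,2) via y @ 1.0200  # hit
  → r_5 = 1.0200
beam 6: φ=90°, α=15°
  direction (0.9659, 0.2588); cell (2,3); t to first gridline: x 0.7558, y 1.8932 (then +1.0353 / +3.8637)
    (3,3) via x @ 0.7558
    (4,3) via x @ 1.7910
    (4,4) via y @ 1.8932  # hit
  → r_6 = 1.8932
beam 7: φ=135°, α=60°
  direction (0.5000, 0.8660); cell (2,3); t to first gridline: x 1.4600, y 0.5658 (then +2.0000 / +1.1547)
    (2,4) via y @ 0.5658  # hit
  → r_7 = 0.5658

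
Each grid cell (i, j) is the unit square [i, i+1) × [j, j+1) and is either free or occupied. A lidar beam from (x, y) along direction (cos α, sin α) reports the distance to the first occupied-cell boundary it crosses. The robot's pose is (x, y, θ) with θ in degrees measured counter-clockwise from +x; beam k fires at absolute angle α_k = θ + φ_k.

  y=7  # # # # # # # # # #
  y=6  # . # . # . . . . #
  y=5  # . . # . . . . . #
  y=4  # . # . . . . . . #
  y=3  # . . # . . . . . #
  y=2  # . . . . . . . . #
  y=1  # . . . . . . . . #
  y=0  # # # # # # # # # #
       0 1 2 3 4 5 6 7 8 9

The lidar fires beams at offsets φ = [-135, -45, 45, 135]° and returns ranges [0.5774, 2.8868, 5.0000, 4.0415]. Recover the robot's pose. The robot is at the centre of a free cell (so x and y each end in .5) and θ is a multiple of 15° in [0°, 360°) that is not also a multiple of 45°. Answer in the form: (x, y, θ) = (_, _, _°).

(x, y, θ) = (4.5, 3.5, 285°)

Enumerate (i+0.5, j+0.5, θ) over the 43 free cells and 16 admissible headings. For each, cast all 4 beams and compare to the given ranges.
  (1.5, 2.5, 210°): beam 1 = 1.9319 ≠ 0.5774 ✗
  (3.5, 6.5, 60°): beam 1 = 0.5176 ≠ 0.5774 ✗
  (2.5, 5.5, 285°): beam 1 = 1.7321 ≠ 0.5774 ✗
  …
  (4.5, 3.5, 285°): r_1=0.5774, r_2=2.8868, r_3=5.0000, r_4=4.0415 — all match ✓
Only this pose fits every beam.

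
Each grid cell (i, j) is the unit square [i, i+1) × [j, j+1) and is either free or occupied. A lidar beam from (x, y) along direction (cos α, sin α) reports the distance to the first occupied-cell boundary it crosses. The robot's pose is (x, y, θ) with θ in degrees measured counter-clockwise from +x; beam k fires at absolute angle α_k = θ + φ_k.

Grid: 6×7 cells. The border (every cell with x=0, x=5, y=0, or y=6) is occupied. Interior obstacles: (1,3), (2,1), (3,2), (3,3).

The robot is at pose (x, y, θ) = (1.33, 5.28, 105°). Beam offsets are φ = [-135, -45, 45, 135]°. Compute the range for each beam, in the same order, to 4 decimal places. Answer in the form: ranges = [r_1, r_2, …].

ranges = [2.5600, 0.8314, 0.3811, 0.6600]

beam 1: φ=-135°, α=330°
  d=(0.8660,-0.5000)  start (1,5)  tX=0.7736 tY=0.5600  stride 1/|dx|=1.1547 1/|dy|=2.0000
    cross y-line → (1,4), t=0.5600
    cross x-line → (2,4), t=0.7736
    cross x-line → (3,4), t=1.9283
    cross y-line → (3,3), t=2.5600 (wall)
  → r_1 = 2.5600
beam 2: φ=-45°, α=60°
  d=(0.5000,0.8660)  start (1,5)  tX=1.3400 tY=0.8314  stride 1/|dx|=2.0000 1/|dy|=1.1547
    cross y-line → (1,6), t=0.8314 (wall)
  → r_2 = 0.8314
beam 3: φ=45°, α=150°
  d=(-0.8660,0.5000)  start (1,5)  tX=0.3811 tY=1.4400  stride 1/|dx|=1.1547 1/|dy|=2.0000
    cross x-line → (0,5), t=0.3811 (wall)
  → r_3 = 0.3811
beam 4: φ=135°, α=240°
  d=(-0.5000,-0.8660)  start (1,5)  tX=0.6600 tY=0.3233  stride 1/|dx|=2.0000 1/|dy|=1.1547
    cross y-line → (1,4), t=0.3233
    cross x-line → (0,4), t=0.6600 (wall)
  → r_4 = 0.6600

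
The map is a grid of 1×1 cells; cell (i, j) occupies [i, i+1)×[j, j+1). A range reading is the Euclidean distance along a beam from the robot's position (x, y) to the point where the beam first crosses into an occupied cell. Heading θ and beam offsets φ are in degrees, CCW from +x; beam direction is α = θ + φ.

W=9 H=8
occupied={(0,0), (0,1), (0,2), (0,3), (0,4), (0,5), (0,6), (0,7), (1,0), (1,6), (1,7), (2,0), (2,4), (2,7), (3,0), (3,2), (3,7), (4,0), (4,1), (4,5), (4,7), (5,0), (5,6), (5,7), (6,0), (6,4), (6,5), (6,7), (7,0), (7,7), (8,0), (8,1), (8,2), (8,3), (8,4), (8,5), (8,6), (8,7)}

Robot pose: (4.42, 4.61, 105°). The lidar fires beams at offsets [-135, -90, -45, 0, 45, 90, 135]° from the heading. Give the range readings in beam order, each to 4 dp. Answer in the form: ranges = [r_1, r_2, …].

beam 1: φ=-135°, α=330°
  direction (0.8660, -0.5000); cell (4,4); t to first gridline: x 0.6697, y 1.2200 (then +1.1547 / +2.0000)
    (5,4) via x @ 0.6697
    (5,3) via y @ 1.2200
    (6,3) via x @ 1.8244
    (7,3) via x @ 2.9791
    (7,2) via y @ 3.2200
    (8,2) via x @ 4.1338  # hit
  → r_1 = 4.1338
beam 2: φ=-90°, α=15°
  direction (0.9659, 0.2588); cell (4,4); t to first gridline: x 0.6005, y 1.5068 (then +1.0353 / +3.8637)
    (5,4) via x @ 0.6005
    (5,5) via y @ 1.5068
    (6,5) via x @ 1.6357  # hit
  → r_2 = 1.6357
beam 3: φ=-45°, α=60°
  direction (0.5000, 0.8660); cell (4,4); t to first gridline: x 1.1600, y 0.4503 (then +2.0000 / +1.1547)
    (4,5) via y @ 0.4503  # hit
  → r_3 = 0.4503
beam 4: φ=0°, α=105°
  direction (-0.2588, 0.9659); cell (4,4); t to first gridline: x 1.6228, y 0.4038 (then +3.8637 / +1.0353)
    (4,5) via y @ 0.4038  # hit
  → r_4 = 0.4038
beam 5: φ=45°, α=150°
  direction (-0.8660, 0.5000); cell (4,4); t to first gridline: x 0.4850, y 0.7800 (then +1.1547 / +2.0000)
    (3,4) via x @ 0.4850
    (3,5) via y @ 0.7800
    (2,5) via x @ 1.6397
    (2,6) via y @ 2.7800
    (1,6) via x @ 2.7944  # hit
  → r_5 = 2.7944
beam 6: φ=90°, α=195°
  direction (-0.9659, -0.2588); cell (4,4); t to first gridline: x 0.4348, y 2.3569 (then +1.0353 / +3.8637)
    (3,4) via x @ 0.4348
    (2,4) via x @ 1.4701  # hit
  → r_6 = 1.4701
beam 7: φ=135°, α=240°
  direction (-0.5000, -0.8660); cell (4,4); t to first gridline: x 0.8400, y 0.7044 (then +2.0000 / +1.1547)
    (4,3) via y @ 0.7044
    (3,3) via x @ 0.8400
    (3,2) via y @ 1.8591  # hit
  → r_7 = 1.8591

ranges = [4.1338, 1.6357, 0.4503, 0.4038, 2.7944, 1.4701, 1.8591]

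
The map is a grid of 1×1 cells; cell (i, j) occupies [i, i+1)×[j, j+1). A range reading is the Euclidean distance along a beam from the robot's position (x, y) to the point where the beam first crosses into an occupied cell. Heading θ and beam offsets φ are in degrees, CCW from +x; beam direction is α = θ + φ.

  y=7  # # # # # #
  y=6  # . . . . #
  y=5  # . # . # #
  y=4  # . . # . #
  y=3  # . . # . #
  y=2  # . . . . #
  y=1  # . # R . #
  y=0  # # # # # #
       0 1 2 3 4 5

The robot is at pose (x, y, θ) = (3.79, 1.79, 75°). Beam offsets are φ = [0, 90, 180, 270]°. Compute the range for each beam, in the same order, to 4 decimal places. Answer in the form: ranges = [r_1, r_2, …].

ranges = [3.3232, 2.8884, 0.8179, 1.2527]

beam 1: φ=0°, α=75°
  direction (0.2588, 0.9659); cell (3,1); t to first gridline: x 0.8114, y 0.2174 (then +3.8637 / +1.0353)
    (3,2) via y @ 0.2174
    (4,2) via x @ 0.8114
    (4,3) via y @ 1.2527
    (4,4) via y @ 2.2880
    (4,5) via y @ 3.3232  # hit
  → r_1 = 3.3232
beam 2: φ=90°, α=165°
  direction (-0.9659, 0.2588); cell (3,1); t to first gridline: x 0.8179, y 0.8114 (then +1.0353 / +3.8637)
    (3,2) via y @ 0.8114
    (2,2) via x @ 0.8179
    (1,2) via x @ 1.8531
    (0,2) via x @ 2.8884  # hit
  → r_2 = 2.8884
beam 3: φ=180°, α=255°
  direction (-0.2588, -0.9659); cell (3,1); t to first gridline: x 3.0523, y 0.8179 (then +3.8637 / +1.0353)
    (3,0) via y @ 0.8179  # hit
  → r_3 = 0.8179
beam 4: φ=270°, α=345°
  direction (0.9659, -0.2588); cell (3,1); t to first gridline: x 0.2174, y 3.0523 (then +1.0353 / +3.8637)
    (4,1) via x @ 0.2174
    (5,1) via x @ 1.2527  # hit
  → r_4 = 1.2527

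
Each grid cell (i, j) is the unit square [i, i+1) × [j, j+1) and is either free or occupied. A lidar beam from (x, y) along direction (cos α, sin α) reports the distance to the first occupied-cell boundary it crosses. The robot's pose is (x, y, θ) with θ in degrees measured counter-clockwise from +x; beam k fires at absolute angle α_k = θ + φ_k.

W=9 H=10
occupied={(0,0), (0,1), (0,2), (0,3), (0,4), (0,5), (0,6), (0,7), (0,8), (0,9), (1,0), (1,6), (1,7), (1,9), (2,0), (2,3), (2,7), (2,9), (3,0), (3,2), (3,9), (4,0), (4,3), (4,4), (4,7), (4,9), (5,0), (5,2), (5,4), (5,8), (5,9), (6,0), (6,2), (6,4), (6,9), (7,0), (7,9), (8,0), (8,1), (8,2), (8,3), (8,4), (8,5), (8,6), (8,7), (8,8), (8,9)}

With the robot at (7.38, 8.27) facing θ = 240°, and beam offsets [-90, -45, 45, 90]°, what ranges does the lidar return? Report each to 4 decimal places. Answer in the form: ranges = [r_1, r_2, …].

beam 1: φ=-90°, α=150°
  direction (-0.8660, 0.5000); cell (7,8); t to first gridline: x 0.4388, y 1.4600 (then +1.1547 / +2.0000)
    (6,8) via x @ 0.4388
    (6,9) via y @ 1.4600  # hit
  → r_1 = 1.4600
beam 2: φ=-45°, α=195°
  direction (-0.9659, -0.2588); cell (7,8); t to first gridline: x 0.3934, y 1.0432 (then +1.0353 / +3.8637)
    (6,8) via x @ 0.3934
    (6,7) via y @ 1.0432
    (5,7) via x @ 1.4287
    (4,7) via x @ 2.4640  # hit
  → r_2 = 2.4640
beam 3: φ=45°, α=285°
  direction (0.2588, -0.9659); cell (7,8); t to first gridline: x 2.3955, y 0.2795 (then +3.8637 / +1.0353)
    (7,7) via y @ 0.2795
    (7,6) via y @ 1.3148
    (7,5) via y @ 2.3501
    (8,5) via x @ 2.3955  # hit
  → r_3 = 2.3955
beam 4: φ=90°, α=330°
  direction (0.8660, -0.5000); cell (7,8); t to first gridline: x 0.7159, y 0.5400 (then +1.1547 / +2.0000)
    (7,7) via y @ 0.5400
    (8,7) via x @ 0.7159  # hit
  → r_4 = 0.7159

ranges = [1.4600, 2.4640, 2.3955, 0.7159]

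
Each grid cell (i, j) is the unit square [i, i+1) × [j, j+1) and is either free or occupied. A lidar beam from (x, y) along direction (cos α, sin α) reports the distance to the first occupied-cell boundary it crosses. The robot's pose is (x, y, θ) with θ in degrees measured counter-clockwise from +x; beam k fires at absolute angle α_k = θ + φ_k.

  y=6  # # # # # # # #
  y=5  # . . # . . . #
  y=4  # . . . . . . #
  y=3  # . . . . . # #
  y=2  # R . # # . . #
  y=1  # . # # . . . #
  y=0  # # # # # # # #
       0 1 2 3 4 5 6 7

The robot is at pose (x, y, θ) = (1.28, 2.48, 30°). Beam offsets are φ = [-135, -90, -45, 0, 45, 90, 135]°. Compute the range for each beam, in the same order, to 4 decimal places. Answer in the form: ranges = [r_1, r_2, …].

beam 1: φ=-135°, α=255°
  dir = (cos 255°, sin 255°) = (-0.2588, -0.9659); from cell (1,2)
  next x-line at t=1.0818, next y-line at t=0.4969; Δt_x=3.8637, Δt_y=1.0353
    y: enter (1,1) at t=0.4969
    x: enter (0,1) at t=1.0818 ← occupied
  → r_1 = 1.0818
beam 2: φ=-90°, α=300°
  dir = (cos 300°, sin 300°) = (0.5000, -0.8660); from cell (1,2)
  next x-line at t=1.4400, next y-line at t=0.5543; Δt_x=2.0000, Δt_y=1.1547
    y: enter (1,1) at t=0.5543
    x: enter (2,1) at t=1.4400 ← occupied
  → r_2 = 1.4400
beam 3: φ=-45°, α=345°
  dir = (cos 345°, sin 345°) = (0.9659, -0.2588); from cell (1,2)
  next x-line at t=0.7454, next y-line at t=1.8546; Δt_x=1.0353, Δt_y=3.8637
    x: enter (2,2) at t=0.7454
    x: enter (3,2) at t=1.7807 ← occupied
  → r_3 = 1.7807
beam 4: φ=0°, α=30°
  dir = (cos 30°, sin 30°) = (0.8660, 0.5000); from cell (1,2)
  next x-line at t=0.8314, next y-line at t=1.0400; Δt_x=1.1547, Δt_y=2.0000
    x: enter (2,2) at t=0.8314
    y: enter (2,3) at t=1.0400
    x: enter (3,3) at t=1.9861
    y: enter (3,4) at t=3.0400
    x: enter (4,4) at t=3.1408
    x: enter (5,4) at t=4.2955
    y: enter (5,5) at t=5.0400
    x: enter (6,5) at t=5.4502
    x: enter (7,5) at t=6.6049 ← occupied
  → r_4 = 6.6049
beam 5: φ=45°, α=75°
  dir = (cos 75°, sin 75°) = (0.2588, 0.9659); from cell (1,2)
  next x-line at t=2.7819, next y-line at t=0.5383; Δt_x=3.8637, Δt_y=1.0353
    y: enter (1,3) at t=0.5383
    y: enter (1,4) at t=1.5736
    y: enter (1,5) at t=2.6089
    x: enter (2,5) at t=2.7819
    y: enter (2,6) at t=3.6442 ← occupied
  → r_5 = 3.6442
beam 6: φ=90°, α=120°
  dir = (cos 120°, sin 120°) = (-0.5000, 0.8660); from cell (1,2)
  next x-line at t=0.5600, next y-line at t=0.6004; Δt_x=2.0000, Δt_y=1.1547
    x: enter (0,2) at t=0.5600 ← occupied
  → r_6 = 0.5600
beam 7: φ=135°, α=165°
  dir = (cos 165°, sin 165°) = (-0.9659, 0.2588); from cell (1,2)
  next x-line at t=0.2899, next y-line at t=2.0091; Δt_x=1.0353, Δt_y=3.8637
    x: enter (0,2) at t=0.2899 ← occupied
  → r_7 = 0.2899

ranges = [1.0818, 1.4400, 1.7807, 6.6049, 3.6442, 0.5600, 0.2899]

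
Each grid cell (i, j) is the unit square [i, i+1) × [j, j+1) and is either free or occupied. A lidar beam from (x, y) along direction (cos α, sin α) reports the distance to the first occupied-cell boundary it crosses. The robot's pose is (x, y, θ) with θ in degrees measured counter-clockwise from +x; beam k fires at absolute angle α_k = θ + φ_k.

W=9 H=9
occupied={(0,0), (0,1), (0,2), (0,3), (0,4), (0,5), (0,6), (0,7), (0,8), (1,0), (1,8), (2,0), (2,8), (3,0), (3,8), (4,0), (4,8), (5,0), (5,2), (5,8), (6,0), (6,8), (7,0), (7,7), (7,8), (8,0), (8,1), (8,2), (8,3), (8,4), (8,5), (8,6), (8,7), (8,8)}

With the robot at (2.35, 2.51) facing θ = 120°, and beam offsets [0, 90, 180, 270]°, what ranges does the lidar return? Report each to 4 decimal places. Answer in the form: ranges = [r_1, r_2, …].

beam 1: φ=0°, α=120°
  cosα=-0.5000 sinα=0.8660 | (2,2) | tMaxX 0.7000 tMaxY 0.5658 | tΔX 2.0000 tΔY 1.1547
    t=0.5658 [y] (2,3)
    t=0.7000 [x] (1,3)
    t=1.7205 [y] (1,4)
    t=2.7000 [x] (0,4) — stop
  → r_1 = 2.7000
beam 2: φ=90°, α=210°
  cosα=-0.8660 sinα=-0.5000 | (2,2) | tMaxX 0.4041 tMaxY 1.0200 | tΔX 1.1547 tΔY 2.0000
    t=0.4041 [x] (1,2)
    t=1.0200 [y] (1,1)
    t=1.5588 [x] (0,1) — stop
  → r_2 = 1.5588
beam 3: φ=180°, α=300°
  cosα=0.5000 sinα=-0.8660 | (2,2) | tMaxX 1.3000 tMaxY 0.5889 | tΔX 2.0000 tΔY 1.1547
    t=0.5889 [y] (2,1)
    t=1.3000 [x] (3,1)
    t=1.7436 [y] (3,0) — stop
  → r_3 = 1.7436
beam 4: φ=270°, α=30°
  cosα=0.8660 sinα=0.5000 | (2,2) | tMaxX 0.7506 tMaxY 0.9800 | tΔX 1.1547 tΔY 2.0000
    t=0.7506 [x] (3,2)
    t=0.9800 [y] (3,3)
    t=1.9053 [x] (4,3)
    t=2.9800 [y] (4,4)
    t=3.0600 [x] (5,4)
    t=4.2147 [x] (6,4)
    t=4.9800 [y] (6,5)
    t=5.3694 [x] (7,5)
    t=6.5241 [x] (8,5) — stop
  → r_4 = 6.5241

ranges = [2.7000, 1.5588, 1.7436, 6.5241]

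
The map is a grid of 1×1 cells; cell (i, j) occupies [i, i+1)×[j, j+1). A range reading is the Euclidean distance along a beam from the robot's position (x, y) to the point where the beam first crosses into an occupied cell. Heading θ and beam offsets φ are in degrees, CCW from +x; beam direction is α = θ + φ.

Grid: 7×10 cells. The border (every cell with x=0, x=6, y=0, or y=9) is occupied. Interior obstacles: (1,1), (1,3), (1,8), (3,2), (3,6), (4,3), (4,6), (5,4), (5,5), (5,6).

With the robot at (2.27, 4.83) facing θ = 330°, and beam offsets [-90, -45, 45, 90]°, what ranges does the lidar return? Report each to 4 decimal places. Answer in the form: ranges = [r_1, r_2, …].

beam 1: φ=-90°, α=240°
  d=(-0.5000,-0.8660)  start (2,4)  tX=0.5400 tY=0.9584  stride 1/|dx|=2.0000 1/|dy|=1.1547
    cross x-line → (1,4), t=0.5400
    cross y-line → (1,3), t=0.9584 (wall)
  → r_1 = 0.9584
beam 2: φ=-45°, α=285°
  d=(0.2588,-0.9659)  start (2,4)  tX=2.8205 tY=0.8593  stride 1/|dx|=3.8637 1/|dy|=1.0353
    cross y-line → (2,3), t=0.8593
    cross y-line → (2,2), t=1.8946
    cross x-line → (3,2), t=2.8205 (wall)
  → r_2 = 2.8205
beam 3: φ=45°, α=15°
  d=(0.9659,0.2588)  start (2,4)  tX=0.7558 tY=0.6568  stride 1/|dx|=1.0353 1/|dy|=3.8637
    cross y-line → (2,5), t=0.6568
    cross x-line → (3,5), t=0.7558
    cross x-line → (4,5), t=1.7910
    cross x-line → (5,5), t=2.8263 (wall)
  → r_3 = 2.8263
beam 4: φ=90°, α=60°
  d=(0.5000,0.8660)  start (2,4)  tX=1.4600 tY=0.1963  stride 1/|dx|=2.0000 1/|dy|=1.1547
    cross y-line → (2,5), t=0.1963
    cross y-line → (2,6), t=1.3510
    cross x-line → (3,6), t=1.4600 (wall)
  → r_4 = 1.4600

ranges = [0.9584, 2.8205, 2.8263, 1.4600]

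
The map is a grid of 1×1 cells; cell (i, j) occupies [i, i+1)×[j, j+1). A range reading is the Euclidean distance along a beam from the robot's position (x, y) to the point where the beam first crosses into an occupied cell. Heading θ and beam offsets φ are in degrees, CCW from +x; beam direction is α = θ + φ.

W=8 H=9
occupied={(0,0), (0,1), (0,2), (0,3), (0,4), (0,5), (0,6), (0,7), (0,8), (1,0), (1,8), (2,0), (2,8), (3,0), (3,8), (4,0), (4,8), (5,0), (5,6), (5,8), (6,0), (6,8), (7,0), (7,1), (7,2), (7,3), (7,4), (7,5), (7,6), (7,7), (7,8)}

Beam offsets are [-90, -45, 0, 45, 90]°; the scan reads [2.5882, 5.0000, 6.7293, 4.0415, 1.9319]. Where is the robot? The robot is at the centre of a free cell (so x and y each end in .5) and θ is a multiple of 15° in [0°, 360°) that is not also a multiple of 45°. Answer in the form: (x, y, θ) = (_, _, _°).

(x, y, θ) = (4.5, 1.5, 105°)

Enumerate (i+0.5, j+0.5, θ) over the 41 free cells and 16 admissible headings. For each, cast all 5 beams and compare to the given ranges.
  (1.5, 2.5, 300°): beam 1 = 0.5774 ≠ 2.5882 ✗
  (6.5, 7.5, 105°): beam 1 = 0.5176 ≠ 2.5882 ✗
  (4.5, 4.5, 15°): beam 1 = 3.6235 ≠ 2.5882 ✗
  …
  (4.5, 1.5, 105°): r_1=2.5882, r_2=5.0000, r_3=6.7293, r_4=4.0415, r_5=1.9319 — all match ✓
Only this pose fits every beam.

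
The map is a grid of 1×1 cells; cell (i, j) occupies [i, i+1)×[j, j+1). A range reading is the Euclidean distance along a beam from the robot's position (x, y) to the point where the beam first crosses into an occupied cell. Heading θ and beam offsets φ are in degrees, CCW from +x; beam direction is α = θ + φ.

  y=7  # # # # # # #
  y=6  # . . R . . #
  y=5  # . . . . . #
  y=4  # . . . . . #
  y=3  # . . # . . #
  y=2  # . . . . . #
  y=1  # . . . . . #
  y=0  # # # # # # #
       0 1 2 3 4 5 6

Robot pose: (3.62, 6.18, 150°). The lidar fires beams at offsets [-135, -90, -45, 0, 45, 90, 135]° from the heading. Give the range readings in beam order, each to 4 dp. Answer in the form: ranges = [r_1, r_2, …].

beam 1: φ=-135°, α=15°
  direction (0.9659, 0.2588); cell (3,6); t to first gridline: x 0.3934, y 3.1682 (then +1.0353 / +3.8637)
    (4,6) via x @ 0.3934
    (5,6) via x @ 1.4287
    (6,6) via x @ 2.4640  # hit
  → r_1 = 2.4640
beam 2: φ=-90°, α=60°
  direction (0.5000, 0.8660); cell (3,6); t to first gridline: x 0.7600, y 0.9469 (then +2.0000 / +1.1547)
    (4,6) via x @ 0.7600
    (4,7) via y @ 0.9469  # hit
  → r_2 = 0.9469
beam 3: φ=-45°, α=105°
  direction (-0.2588, 0.9659); cell (3,6); t to first gridline: x 2.3955, y 0.8489 (then +3.8637 / +1.0353)
    (3,7) via y @ 0.8489  # hit
  → r_3 = 0.8489
beam 4: φ=0°, α=150°
  direction (-0.8660, 0.5000); cell (3,6); t to first gridline: x 0.7159, y 1.6400 (then +1.1547 / +2.0000)
    (2,6) via x @ 0.7159
    (2,7) via y @ 1.6400  # hit
  → r_4 = 1.6400
beam 5: φ=45°, α=195°
  direction (-0.9659, -0.2588); cell (3,6); t to first gridline: x 0.6419, y 0.6955 (then +1.0353 / +3.8637)
    (2,6) via x @ 0.6419
    (2,5) via y @ 0.6955
    (1,5) via x @ 1.6771
    (0,5) via x @ 2.7124  # hit
  → r_5 = 2.7124
beam 6: φ=90°, α=240°
  direction (-0.5000, -0.8660); cell (3,6); t to first gridline: x 1.2400, y 0.2078 (then +2.0000 / +1.1547)
    (3,5) via y @ 0.2078
    (2,5) via x @ 1.2400
    (2,4) via y @ 1.3625
    (2,3) via y @ 2.5172
    (1,3) via x @ 3.2400
    (1,2) via y @ 3.6719
    (1,1) via y @ 4.8266
    (0,1) via x @ 5.2400  # hit
  → r_6 = 5.2400
beam 7: φ=135°, α=285°
  direction (0.2588, -0.9659); cell (3,6); t to first gridline: x 1.4682, y 0.1863 (then +3.8637 / +1.0353)
    (3,5) via y @ 0.1863
    (3,4) via y @ 1.2216
    (4,4) via x @ 1.4682
    (4,3) via y @ 2.2569
    (4,2) via y @ 3.2922
    (4,1) via y @ 4.3275
    (5,1) via x @ 5.3319
    (5,0) via y @ 5.3627  # hit
  → r_7 = 5.3627

ranges = [2.4640, 0.9469, 0.8489, 1.6400, 2.7124, 5.2400, 5.3627]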